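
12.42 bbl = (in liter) 1975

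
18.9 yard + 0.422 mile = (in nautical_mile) 0.376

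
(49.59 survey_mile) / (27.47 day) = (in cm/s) 3.363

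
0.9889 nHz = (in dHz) 9.889e-09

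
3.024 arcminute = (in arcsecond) 181.4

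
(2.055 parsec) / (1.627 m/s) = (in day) 4.511e+11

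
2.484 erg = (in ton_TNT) 5.937e-17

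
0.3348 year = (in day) 122.2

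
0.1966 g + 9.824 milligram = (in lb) 0.0004551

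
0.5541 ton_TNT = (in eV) 1.447e+28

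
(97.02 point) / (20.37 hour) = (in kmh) 1.68e-06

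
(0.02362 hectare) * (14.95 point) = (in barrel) 7.835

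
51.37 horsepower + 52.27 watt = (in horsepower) 51.44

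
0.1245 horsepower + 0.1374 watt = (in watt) 92.98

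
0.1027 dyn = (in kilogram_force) 1.047e-07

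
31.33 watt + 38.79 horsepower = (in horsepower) 38.83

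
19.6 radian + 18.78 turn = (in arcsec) 2.838e+07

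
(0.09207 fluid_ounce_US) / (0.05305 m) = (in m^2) 5.133e-05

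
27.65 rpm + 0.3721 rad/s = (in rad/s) 3.268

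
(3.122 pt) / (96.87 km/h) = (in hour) 1.137e-08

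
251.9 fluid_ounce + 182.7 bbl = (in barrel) 182.7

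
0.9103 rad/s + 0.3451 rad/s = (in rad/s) 1.255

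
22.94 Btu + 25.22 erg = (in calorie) 5785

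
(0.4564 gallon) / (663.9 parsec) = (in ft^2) 9.078e-22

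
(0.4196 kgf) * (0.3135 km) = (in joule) 1290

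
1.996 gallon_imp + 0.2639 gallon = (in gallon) 2.661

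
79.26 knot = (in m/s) 40.77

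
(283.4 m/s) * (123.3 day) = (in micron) 3.019e+15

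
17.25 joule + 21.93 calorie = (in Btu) 0.1033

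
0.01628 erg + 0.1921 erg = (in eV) 1.301e+11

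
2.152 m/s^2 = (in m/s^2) 2.152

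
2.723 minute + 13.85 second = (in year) 5.62e-06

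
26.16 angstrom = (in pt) 7.415e-06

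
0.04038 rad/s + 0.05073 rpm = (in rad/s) 0.04569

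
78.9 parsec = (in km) 2.435e+15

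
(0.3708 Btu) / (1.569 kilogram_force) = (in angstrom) 2.543e+11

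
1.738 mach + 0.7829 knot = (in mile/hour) 1325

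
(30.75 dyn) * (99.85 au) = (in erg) 4.593e+16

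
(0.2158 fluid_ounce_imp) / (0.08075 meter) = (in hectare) 7.593e-09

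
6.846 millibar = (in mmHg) 5.135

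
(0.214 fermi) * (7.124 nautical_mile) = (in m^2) 2.823e-12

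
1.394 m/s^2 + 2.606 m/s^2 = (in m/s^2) 4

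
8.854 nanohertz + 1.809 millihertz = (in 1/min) 0.1085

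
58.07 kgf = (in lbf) 128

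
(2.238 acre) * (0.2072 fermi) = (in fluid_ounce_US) 6.345e-08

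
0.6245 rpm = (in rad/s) 0.0654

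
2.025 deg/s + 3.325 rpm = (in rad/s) 0.3835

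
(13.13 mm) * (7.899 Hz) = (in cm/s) 10.37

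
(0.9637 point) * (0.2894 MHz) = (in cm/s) 9839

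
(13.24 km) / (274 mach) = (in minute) 0.002365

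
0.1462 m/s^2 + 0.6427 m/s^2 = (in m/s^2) 0.7889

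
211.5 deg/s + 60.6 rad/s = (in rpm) 613.9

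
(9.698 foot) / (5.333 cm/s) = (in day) 0.0006415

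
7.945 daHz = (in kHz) 0.07945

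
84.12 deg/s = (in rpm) 14.02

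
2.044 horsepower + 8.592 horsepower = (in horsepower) 10.64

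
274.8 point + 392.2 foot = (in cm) 1.196e+04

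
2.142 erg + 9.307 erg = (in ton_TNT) 2.736e-16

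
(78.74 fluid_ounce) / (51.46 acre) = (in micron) 0.01118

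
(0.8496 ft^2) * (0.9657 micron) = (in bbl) 4.794e-07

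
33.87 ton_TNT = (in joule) 1.417e+11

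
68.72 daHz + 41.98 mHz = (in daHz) 68.72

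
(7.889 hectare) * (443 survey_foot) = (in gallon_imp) 2.343e+09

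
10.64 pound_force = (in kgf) 4.826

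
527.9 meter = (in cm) 5.279e+04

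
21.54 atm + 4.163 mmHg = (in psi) 316.6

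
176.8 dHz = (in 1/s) 17.68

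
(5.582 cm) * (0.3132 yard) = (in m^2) 0.01599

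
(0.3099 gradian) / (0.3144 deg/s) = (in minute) 0.01479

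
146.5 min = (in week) 0.01453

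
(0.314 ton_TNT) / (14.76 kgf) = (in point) 2.573e+10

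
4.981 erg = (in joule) 4.981e-07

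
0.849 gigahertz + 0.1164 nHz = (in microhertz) 8.49e+14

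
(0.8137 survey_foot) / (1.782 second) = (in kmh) 0.501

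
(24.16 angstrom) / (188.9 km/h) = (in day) 5.329e-16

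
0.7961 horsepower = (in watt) 593.7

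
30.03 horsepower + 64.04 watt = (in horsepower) 30.12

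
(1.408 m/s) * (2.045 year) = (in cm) 9.08e+09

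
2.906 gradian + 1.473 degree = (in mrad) 71.36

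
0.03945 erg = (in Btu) 3.739e-12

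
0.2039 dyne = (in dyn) 0.2039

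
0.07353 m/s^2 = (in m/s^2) 0.07353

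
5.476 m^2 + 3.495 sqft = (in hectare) 0.0005801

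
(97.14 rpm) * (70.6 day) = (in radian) 6.205e+07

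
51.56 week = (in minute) 5.197e+05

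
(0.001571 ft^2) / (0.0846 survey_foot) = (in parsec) 1.834e-19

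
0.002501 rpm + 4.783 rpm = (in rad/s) 0.5011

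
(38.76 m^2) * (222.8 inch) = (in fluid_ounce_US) 7.417e+06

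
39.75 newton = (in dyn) 3.975e+06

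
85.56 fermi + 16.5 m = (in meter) 16.5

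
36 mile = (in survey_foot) 1.901e+05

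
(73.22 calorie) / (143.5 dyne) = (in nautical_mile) 115.3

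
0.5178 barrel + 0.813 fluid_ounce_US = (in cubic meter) 0.08235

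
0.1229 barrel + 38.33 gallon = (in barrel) 1.036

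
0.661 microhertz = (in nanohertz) 661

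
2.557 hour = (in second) 9205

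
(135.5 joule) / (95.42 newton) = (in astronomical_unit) 9.492e-12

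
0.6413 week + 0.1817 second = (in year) 0.0123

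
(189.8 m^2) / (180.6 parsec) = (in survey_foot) 1.117e-16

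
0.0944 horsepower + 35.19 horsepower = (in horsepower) 35.28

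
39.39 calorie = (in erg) 1.648e+09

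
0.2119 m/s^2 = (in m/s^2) 0.2119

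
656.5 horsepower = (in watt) 4.896e+05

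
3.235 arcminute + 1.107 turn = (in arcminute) 2.391e+04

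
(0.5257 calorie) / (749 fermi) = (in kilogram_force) 2.995e+11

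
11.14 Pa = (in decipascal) 111.4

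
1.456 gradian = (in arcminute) 78.62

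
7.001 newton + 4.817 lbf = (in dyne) 2.843e+06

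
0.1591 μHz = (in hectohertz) 1.591e-09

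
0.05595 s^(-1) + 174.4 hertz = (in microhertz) 1.745e+08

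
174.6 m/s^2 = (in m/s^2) 174.6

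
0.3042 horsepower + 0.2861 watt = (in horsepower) 0.3046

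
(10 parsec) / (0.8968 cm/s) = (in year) 1.091e+12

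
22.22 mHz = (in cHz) 2.222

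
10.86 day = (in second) 9.383e+05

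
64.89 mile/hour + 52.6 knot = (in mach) 0.1647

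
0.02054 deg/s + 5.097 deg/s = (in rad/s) 0.08932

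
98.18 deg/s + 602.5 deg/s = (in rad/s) 12.23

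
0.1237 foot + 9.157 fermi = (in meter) 0.0377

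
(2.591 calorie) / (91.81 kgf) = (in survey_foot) 0.0395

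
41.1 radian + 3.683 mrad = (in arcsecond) 8.478e+06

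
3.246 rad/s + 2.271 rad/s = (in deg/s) 316.1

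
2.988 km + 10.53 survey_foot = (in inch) 1.178e+05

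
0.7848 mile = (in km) 1.263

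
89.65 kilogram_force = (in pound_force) 197.6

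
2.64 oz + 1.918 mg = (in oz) 2.64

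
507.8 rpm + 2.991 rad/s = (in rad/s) 56.17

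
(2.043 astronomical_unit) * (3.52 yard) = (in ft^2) 1.059e+13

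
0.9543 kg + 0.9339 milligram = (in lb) 2.104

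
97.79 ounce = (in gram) 2772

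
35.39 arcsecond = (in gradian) 0.01092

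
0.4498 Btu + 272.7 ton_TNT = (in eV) 7.121e+30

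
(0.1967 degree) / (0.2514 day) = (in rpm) 1.509e-06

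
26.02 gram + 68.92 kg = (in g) 6.895e+04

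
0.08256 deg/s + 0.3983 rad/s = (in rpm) 3.817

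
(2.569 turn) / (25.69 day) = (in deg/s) 0.0004167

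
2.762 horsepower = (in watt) 2060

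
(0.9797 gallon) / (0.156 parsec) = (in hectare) 7.704e-23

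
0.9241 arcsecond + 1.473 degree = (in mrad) 25.71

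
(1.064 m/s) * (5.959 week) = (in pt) 1.087e+10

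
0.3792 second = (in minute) 0.00632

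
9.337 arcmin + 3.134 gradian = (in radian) 0.05194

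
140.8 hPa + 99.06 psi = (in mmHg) 5228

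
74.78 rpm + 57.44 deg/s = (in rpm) 84.35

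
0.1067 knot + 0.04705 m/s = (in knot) 0.1982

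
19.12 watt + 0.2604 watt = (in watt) 19.38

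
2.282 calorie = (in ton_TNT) 2.282e-09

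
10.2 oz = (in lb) 0.6375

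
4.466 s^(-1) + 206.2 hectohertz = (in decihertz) 2.062e+05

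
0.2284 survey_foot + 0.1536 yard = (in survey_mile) 0.0001305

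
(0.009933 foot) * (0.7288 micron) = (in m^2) 2.206e-09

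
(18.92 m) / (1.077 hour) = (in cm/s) 0.488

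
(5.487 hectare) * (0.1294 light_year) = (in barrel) 4.225e+20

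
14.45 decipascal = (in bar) 1.445e-05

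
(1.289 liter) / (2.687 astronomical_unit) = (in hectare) 3.207e-19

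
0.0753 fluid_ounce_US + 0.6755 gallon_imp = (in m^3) 0.003073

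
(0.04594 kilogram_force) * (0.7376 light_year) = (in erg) 3.144e+22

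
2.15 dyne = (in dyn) 2.15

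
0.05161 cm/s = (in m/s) 0.0005161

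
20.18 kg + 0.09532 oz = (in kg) 20.18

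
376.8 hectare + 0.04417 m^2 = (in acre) 931.1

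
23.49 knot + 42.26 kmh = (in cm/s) 2382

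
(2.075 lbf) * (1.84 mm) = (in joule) 0.01698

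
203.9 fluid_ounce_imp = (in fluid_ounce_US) 195.9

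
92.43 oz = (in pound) 5.777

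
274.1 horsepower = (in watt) 2.044e+05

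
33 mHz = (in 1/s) 0.033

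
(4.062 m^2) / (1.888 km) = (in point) 6.099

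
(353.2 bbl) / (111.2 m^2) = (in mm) 505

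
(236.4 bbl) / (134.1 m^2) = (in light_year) 2.962e-17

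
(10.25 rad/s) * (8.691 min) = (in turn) 850.7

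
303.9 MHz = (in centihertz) 3.039e+10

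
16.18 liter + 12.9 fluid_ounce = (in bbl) 0.1042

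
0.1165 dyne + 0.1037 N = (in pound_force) 0.02331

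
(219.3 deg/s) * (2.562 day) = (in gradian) 5.394e+07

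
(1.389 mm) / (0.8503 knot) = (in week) 5.25e-09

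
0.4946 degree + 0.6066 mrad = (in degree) 0.5294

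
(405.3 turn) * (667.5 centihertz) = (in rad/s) 1.7e+04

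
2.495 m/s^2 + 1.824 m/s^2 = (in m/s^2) 4.319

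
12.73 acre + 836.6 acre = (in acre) 849.3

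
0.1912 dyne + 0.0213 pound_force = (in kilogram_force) 0.009662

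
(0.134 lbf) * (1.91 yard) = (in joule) 1.041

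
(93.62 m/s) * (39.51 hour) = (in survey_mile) 8274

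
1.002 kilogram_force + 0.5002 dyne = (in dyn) 9.826e+05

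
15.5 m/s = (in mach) 0.04552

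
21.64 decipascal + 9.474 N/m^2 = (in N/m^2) 11.64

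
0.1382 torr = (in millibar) 0.1843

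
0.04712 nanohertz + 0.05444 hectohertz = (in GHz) 5.444e-09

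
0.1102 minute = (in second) 6.612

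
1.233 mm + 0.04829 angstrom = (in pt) 3.495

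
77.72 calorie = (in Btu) 0.3082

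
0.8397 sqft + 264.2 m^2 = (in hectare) 0.02643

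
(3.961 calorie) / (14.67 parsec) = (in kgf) 3.733e-18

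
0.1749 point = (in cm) 0.00617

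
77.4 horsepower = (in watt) 5.772e+04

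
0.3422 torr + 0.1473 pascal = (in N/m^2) 45.77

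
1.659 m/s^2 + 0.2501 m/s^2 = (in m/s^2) 1.909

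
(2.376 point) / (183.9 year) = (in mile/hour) 3.233e-13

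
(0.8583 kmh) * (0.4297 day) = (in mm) 8.851e+06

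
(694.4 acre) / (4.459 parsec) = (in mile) 1.269e-14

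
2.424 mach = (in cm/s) 8.254e+04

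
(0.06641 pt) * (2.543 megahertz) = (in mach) 0.175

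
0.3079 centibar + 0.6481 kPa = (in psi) 0.1387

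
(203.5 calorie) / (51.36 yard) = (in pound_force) 4.076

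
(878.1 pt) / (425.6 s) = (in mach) 2.138e-06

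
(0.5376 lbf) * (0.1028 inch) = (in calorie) 0.001492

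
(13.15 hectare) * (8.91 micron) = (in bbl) 7.37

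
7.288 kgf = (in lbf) 16.07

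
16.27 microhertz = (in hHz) 1.627e-07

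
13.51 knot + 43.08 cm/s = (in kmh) 26.57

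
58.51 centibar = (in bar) 0.5851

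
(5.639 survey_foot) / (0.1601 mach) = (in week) 5.213e-08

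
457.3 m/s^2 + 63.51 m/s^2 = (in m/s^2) 520.8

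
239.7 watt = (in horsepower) 0.3214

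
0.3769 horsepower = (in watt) 281.1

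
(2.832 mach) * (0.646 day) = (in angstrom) 5.382e+17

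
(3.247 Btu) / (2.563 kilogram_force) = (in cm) 1.363e+04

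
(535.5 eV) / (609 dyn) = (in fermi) 14.09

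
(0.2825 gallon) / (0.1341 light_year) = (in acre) 2.083e-22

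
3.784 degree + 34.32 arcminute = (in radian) 0.07603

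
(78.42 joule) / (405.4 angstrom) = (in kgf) 1.973e+08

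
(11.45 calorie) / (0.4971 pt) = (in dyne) 2.732e+10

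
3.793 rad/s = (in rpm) 36.22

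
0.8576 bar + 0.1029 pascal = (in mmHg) 643.3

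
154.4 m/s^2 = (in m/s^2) 154.4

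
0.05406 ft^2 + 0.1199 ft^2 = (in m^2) 0.01616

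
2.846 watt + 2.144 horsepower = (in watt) 1602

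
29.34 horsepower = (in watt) 2.188e+04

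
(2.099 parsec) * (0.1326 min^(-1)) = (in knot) 2.782e+14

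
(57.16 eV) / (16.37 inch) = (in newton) 2.203e-17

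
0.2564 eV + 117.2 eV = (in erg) 1.882e-10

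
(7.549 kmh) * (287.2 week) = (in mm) 3.642e+11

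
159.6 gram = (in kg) 0.1596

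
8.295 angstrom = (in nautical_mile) 4.479e-13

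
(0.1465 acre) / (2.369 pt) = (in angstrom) 7.094e+15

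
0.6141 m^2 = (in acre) 0.0001517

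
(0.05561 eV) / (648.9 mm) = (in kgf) 1.4e-21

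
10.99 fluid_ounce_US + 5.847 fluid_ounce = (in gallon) 0.1315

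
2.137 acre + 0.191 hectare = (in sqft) 1.136e+05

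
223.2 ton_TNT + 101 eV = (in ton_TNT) 223.2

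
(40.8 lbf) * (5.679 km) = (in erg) 1.031e+13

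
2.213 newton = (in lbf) 0.4975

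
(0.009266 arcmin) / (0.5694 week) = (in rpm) 7.474e-11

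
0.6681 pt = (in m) 0.0002357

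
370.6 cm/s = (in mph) 8.29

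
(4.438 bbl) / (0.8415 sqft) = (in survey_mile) 0.005608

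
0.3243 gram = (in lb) 0.000715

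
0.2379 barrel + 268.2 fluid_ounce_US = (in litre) 45.75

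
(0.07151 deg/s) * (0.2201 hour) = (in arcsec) 2.04e+05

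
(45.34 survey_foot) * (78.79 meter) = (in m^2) 1089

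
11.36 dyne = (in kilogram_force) 1.158e-05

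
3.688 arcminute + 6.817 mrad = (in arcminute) 27.12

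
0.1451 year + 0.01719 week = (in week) 7.583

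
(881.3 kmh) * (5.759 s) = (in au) 9.424e-09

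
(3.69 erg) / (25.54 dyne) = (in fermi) 1.445e+12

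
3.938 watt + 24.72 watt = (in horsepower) 0.03843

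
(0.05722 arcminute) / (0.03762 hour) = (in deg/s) 7.042e-06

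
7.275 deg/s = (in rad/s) 0.127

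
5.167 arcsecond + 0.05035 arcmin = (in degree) 0.002274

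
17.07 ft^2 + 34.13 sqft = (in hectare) 0.0004757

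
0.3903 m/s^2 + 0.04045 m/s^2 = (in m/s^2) 0.4307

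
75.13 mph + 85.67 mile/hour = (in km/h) 258.8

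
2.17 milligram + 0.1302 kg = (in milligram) 1.302e+05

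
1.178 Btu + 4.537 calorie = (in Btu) 1.196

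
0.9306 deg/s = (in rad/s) 0.01624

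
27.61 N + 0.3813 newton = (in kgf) 2.854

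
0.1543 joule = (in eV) 9.631e+17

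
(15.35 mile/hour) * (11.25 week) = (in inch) 1.838e+09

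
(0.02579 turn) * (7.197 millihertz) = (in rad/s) 0.001166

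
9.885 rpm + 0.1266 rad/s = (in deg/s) 66.56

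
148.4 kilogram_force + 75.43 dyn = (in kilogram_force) 148.4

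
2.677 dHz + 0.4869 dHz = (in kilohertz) 0.0003164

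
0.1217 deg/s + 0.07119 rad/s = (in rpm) 0.7001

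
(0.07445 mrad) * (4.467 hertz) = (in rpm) 0.003176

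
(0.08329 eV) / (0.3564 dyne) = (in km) 3.744e-18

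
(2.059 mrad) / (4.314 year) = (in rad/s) 1.513e-11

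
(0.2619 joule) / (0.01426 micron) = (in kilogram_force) 1.873e+06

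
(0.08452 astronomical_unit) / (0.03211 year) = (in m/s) 1.249e+04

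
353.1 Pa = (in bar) 0.003531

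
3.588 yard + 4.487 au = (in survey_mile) 4.171e+08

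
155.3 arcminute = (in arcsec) 9318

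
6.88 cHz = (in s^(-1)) 0.0688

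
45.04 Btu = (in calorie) 1.136e+04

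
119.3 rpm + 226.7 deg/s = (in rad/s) 16.45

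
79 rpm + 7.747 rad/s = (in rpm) 153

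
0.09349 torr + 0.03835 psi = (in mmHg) 2.077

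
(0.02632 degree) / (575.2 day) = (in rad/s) 9.243e-12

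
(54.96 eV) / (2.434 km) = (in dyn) 3.618e-16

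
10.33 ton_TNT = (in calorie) 1.033e+10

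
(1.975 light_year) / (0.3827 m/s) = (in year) 1.548e+09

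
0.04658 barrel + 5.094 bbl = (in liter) 817.3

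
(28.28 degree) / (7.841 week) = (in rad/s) 1.041e-07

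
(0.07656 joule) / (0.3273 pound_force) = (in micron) 5.259e+04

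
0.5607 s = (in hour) 0.0001557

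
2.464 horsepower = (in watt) 1837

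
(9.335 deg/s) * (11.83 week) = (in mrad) 1.166e+09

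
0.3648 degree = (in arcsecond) 1313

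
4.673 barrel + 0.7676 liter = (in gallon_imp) 163.6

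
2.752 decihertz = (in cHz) 27.52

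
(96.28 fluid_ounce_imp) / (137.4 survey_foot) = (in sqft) 0.0007031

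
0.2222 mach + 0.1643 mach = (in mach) 0.3865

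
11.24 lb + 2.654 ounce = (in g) 5174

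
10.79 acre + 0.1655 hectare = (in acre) 11.2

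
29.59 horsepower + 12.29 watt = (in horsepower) 29.61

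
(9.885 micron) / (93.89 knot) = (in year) 6.49e-15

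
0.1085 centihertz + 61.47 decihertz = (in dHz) 61.48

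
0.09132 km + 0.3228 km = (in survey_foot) 1359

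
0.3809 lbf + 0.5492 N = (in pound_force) 0.5044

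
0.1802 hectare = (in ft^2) 1.94e+04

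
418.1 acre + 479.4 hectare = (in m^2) 6.486e+06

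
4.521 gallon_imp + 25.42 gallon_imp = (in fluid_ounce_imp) 4791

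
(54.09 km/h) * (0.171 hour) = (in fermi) 9.249e+18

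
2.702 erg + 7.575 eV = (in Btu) 2.561e-10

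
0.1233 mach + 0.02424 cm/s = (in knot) 81.61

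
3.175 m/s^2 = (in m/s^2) 3.175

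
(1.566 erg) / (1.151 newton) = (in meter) 1.361e-07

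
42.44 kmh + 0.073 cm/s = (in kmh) 42.44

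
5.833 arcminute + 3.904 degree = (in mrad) 69.83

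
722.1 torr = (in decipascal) 9.627e+05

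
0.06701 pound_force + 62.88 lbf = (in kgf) 28.55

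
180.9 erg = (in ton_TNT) 4.324e-15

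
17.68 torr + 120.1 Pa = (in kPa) 2.477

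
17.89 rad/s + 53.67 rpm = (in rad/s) 23.51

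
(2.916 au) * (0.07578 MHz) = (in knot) 6.426e+16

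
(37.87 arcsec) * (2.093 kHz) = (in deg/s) 22.02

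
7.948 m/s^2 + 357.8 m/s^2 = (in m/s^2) 365.7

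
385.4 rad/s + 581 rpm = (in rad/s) 446.2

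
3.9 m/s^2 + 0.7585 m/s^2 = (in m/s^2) 4.659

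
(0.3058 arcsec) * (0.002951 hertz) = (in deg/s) 2.507e-07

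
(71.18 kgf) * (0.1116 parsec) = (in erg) 2.404e+25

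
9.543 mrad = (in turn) 0.001519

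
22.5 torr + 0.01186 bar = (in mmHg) 31.4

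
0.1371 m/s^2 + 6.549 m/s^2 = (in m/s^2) 6.686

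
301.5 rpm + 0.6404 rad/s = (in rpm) 307.6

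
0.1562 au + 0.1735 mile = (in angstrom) 2.337e+20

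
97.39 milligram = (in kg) 9.739e-05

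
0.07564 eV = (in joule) 1.212e-20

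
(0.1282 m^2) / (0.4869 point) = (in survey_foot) 2449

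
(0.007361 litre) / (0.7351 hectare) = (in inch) 3.942e-08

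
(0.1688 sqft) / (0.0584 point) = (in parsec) 2.467e-14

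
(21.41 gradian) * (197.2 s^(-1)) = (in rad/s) 66.32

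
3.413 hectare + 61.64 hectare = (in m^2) 6.505e+05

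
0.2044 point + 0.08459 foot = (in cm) 2.586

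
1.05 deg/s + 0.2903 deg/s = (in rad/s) 0.02339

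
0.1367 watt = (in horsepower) 0.0001833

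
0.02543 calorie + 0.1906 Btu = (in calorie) 48.09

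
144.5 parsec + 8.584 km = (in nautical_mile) 2.408e+15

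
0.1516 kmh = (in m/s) 0.04211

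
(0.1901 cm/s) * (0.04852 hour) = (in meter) 0.3321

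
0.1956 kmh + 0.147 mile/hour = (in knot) 0.2334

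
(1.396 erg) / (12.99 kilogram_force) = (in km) 1.096e-12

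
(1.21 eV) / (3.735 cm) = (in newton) 5.19e-18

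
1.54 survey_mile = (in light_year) 2.62e-13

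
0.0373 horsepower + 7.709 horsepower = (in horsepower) 7.746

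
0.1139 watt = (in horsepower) 0.0001527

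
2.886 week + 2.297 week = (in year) 0.0994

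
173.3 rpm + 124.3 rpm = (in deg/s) 1786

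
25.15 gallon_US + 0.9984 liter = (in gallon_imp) 21.16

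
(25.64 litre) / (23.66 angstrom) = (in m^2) 1.084e+07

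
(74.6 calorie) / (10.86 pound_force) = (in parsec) 2.094e-16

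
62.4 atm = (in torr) 4.742e+04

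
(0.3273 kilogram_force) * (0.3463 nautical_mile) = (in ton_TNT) 4.92e-07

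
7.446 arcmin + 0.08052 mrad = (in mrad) 2.246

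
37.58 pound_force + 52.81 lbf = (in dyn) 4.021e+07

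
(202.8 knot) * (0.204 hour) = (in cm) 7.662e+06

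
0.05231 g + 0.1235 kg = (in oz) 4.358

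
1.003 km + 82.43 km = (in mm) 8.343e+07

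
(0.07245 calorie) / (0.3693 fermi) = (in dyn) 8.208e+19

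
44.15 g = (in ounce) 1.557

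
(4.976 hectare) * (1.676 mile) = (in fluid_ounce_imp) 4.724e+12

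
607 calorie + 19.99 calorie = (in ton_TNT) 6.27e-07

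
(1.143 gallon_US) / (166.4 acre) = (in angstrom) 64.25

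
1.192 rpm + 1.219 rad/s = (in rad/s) 1.344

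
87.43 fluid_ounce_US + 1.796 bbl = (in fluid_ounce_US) 9743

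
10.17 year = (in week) 530.3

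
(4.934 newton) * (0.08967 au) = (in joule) 6.619e+10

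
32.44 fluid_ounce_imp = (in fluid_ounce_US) 31.17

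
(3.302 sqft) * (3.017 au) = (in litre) 1.385e+14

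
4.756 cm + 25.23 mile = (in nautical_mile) 21.92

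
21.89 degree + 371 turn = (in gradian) 1.484e+05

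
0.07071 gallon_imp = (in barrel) 0.002022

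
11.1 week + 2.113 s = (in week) 11.1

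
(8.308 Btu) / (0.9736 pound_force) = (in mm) 2.024e+06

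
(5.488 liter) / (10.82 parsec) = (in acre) 4.062e-24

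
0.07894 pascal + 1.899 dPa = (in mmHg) 0.002016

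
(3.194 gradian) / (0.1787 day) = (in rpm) 3.103e-05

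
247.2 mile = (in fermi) 3.978e+20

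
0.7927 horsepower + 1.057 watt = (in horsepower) 0.7941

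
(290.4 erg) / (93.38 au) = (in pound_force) 4.673e-19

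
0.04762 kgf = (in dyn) 4.67e+04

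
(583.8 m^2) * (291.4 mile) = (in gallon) 7.233e+10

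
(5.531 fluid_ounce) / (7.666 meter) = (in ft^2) 0.0002297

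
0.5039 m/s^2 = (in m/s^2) 0.5039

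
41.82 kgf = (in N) 410.1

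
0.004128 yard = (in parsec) 1.223e-19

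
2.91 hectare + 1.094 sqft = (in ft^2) 3.132e+05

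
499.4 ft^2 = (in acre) 0.01146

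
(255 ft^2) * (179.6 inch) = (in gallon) 2.855e+04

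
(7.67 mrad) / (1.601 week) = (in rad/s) 7.921e-09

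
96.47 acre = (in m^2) 3.904e+05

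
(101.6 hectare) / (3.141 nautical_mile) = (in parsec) 5.66e-15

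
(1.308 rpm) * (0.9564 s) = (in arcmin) 450.3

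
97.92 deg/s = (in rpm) 16.32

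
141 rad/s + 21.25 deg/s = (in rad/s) 141.4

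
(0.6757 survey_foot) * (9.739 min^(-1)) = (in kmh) 0.1203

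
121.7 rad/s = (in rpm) 1162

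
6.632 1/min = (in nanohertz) 1.105e+08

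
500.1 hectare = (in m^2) 5.001e+06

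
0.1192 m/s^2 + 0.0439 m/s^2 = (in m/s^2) 0.1631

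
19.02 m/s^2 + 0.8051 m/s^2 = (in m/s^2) 19.83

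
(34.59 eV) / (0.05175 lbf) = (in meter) 2.407e-17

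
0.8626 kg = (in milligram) 8.626e+05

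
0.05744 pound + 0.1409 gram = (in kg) 0.0262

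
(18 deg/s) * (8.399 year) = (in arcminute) 2.861e+11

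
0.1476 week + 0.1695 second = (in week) 0.1476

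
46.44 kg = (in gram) 4.644e+04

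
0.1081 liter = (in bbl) 0.0006799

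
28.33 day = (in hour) 679.9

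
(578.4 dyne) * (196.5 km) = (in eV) 7.094e+21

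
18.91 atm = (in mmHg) 1.437e+04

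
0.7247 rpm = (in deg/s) 4.348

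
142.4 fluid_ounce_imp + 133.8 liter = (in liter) 137.8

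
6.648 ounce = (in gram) 188.5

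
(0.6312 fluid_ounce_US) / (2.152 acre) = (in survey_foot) 7.032e-09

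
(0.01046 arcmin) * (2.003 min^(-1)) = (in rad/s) 1.016e-07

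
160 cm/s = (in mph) 3.579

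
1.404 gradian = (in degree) 1.264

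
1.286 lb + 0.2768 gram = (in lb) 1.287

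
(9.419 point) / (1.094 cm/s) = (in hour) 8.437e-05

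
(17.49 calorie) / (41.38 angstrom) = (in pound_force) 3.976e+09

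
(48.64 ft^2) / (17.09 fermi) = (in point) 7.495e+17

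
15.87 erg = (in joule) 1.587e-06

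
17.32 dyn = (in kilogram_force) 1.766e-05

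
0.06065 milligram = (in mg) 0.06065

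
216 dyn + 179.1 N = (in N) 179.1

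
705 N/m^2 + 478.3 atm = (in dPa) 4.846e+08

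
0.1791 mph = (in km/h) 0.2882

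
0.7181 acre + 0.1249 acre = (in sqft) 3.672e+04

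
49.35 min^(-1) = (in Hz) 0.8225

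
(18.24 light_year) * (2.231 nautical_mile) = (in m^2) 7.13e+20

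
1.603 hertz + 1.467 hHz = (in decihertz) 1483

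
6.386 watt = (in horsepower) 0.008564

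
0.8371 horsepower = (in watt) 624.2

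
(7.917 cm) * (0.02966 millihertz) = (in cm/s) 0.0002348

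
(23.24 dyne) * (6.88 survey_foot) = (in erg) 4873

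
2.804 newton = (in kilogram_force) 0.2859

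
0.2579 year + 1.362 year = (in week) 84.47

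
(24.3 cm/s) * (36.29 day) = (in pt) 2.16e+09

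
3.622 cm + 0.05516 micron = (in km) 3.622e-05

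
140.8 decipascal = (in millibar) 0.1408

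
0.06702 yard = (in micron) 6.128e+04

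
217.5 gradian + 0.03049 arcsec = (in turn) 0.5438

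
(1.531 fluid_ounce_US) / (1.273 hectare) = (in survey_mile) 2.21e-12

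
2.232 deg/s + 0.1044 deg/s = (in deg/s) 2.336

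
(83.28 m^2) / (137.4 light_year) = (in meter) 6.407e-17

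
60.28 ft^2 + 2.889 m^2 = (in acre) 0.002098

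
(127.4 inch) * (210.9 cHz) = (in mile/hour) 15.27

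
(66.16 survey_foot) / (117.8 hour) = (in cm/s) 0.004755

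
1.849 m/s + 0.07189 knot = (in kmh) 6.79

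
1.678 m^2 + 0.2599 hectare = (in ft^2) 2.799e+04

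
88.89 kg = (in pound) 196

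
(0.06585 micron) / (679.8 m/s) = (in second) 9.687e-11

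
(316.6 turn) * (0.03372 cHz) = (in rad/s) 0.6708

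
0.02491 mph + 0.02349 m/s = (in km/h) 0.1247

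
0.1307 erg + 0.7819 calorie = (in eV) 2.042e+19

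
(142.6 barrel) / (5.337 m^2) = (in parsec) 1.377e-16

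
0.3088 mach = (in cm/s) 1.051e+04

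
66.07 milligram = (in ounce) 0.002331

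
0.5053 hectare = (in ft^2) 5.439e+04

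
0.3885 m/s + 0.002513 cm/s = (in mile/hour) 0.8691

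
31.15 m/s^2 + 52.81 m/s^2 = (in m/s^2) 83.96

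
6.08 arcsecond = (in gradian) 0.001877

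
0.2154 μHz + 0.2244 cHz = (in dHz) 0.02244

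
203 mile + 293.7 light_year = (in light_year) 293.7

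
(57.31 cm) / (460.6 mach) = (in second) 3.654e-06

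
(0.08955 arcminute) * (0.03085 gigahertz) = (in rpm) 7674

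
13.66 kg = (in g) 1.366e+04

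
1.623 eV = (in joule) 2.6e-19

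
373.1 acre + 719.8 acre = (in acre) 1093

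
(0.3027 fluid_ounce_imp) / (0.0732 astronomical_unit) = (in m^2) 7.854e-16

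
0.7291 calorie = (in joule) 3.051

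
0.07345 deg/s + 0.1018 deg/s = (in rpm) 0.02921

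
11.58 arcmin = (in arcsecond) 694.8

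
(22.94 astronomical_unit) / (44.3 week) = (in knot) 2.49e+05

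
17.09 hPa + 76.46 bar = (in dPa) 7.648e+07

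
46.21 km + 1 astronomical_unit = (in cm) 1.496e+13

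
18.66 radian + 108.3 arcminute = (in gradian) 1190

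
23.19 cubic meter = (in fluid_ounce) 7.841e+05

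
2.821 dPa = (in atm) 2.784e-06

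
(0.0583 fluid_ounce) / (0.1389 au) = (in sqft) 8.931e-16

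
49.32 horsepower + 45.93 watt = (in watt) 3.682e+04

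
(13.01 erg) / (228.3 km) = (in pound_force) 1.281e-12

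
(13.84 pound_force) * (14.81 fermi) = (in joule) 9.118e-13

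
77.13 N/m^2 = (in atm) 0.0007612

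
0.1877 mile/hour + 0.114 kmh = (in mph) 0.2585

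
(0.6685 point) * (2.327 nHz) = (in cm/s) 5.488e-11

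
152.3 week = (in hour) 2.559e+04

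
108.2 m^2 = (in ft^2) 1165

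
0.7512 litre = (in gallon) 0.1984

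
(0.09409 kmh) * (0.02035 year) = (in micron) 1.677e+10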